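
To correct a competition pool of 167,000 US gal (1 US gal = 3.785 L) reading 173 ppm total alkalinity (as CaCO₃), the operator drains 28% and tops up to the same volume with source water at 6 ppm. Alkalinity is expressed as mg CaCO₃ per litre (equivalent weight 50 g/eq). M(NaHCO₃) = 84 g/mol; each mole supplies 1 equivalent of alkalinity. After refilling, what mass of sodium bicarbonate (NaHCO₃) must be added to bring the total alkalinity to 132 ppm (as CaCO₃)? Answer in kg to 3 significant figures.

6.12 kg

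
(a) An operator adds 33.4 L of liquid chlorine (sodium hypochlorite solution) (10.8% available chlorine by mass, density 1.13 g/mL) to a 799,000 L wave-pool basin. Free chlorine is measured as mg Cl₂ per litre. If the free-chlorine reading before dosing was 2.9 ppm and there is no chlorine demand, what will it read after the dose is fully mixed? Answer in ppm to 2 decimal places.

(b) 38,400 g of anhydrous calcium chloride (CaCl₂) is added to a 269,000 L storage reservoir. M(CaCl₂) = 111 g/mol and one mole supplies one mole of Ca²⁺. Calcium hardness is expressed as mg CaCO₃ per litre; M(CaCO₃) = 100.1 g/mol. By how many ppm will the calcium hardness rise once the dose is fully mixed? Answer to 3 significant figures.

(a) 8.00 ppm; (b) 129 ppm

(a) Mass of solution: 33.4 L × 1000 mL/L × 1.13 g/mL = 37,740 g.
(a) Available chlorine delivered: 37,740 g × 0.108 = 4076 g as Cl₂.
(a) Concentration rise: 4076 g / 799,000 L = 5.102 mg/L = 5.10 ppm.
(a) Final FC: 2.9 + 5.10 = 8.00 ppm.

(b) Moles of Ca²⁺: 38,400 g ÷ 111 g/mol = 345.9 mol.
(b) As CaCO₃: 345.9 mol × 100.1 g/mol = 34,630 g.
(b) Rise: 34,630 g / 269,000 L × 1000 = 128.7 mg/L.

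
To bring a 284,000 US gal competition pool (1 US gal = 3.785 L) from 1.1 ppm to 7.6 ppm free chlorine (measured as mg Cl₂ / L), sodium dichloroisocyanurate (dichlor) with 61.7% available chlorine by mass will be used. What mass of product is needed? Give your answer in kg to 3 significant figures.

11.3 kg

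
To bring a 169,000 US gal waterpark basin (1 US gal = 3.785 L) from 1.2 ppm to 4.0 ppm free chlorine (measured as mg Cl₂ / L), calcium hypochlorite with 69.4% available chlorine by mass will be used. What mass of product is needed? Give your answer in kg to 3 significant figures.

Volume: 169,000 US gal × 3.785 L/gal = 639,665 L.
Chlorine deficit: 4.0 − 1.2 = 2.8 ppm = 2.8 mg/L as Cl₂.
Cl₂ equivalent needed: 2.8 mg/L × 639,665 L = 1,791,000 mg = 1791 g.
Product at 69.4% available chlorine: 1791 / 0.694 = 2581 g.

2.58 kg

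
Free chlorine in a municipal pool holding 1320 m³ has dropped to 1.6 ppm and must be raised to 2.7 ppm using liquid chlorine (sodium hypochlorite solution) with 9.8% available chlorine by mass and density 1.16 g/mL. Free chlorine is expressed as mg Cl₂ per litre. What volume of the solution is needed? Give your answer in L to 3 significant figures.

12.8 L

Volume: 1320 m³ = 1,320,000 L.
Chlorine deficit: 2.7 − 1.6 = 1.1 ppm = 1.1 mg/L as Cl₂.
Cl₂ equivalent needed: 1.1 mg/L × 1,320,000 L = 1,452,000 mg = 1452 g.
Product at 9.8% available chlorine: 1452 / 0.098 = 14,820 g.
Volume at density 1.16 g/mL: 14,820 g ÷ 1.16 g/mL = 12,770 mL.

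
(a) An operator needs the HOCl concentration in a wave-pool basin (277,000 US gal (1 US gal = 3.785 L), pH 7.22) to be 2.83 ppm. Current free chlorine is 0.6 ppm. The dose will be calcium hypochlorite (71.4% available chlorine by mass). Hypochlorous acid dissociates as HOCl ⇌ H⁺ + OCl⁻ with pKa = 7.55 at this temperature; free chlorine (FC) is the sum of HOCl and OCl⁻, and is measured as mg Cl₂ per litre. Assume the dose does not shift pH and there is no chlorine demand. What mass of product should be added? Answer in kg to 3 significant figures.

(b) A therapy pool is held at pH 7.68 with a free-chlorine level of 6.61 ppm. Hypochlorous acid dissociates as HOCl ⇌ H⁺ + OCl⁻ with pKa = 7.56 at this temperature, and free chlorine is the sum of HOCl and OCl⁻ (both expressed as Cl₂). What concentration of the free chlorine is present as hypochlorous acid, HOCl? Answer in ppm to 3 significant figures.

(a) Volume: 277,000 US gal × 3.785 L/gal = 1,048,445 L.
(a) [OCl⁻]/[HOCl] = 10^(pH − pKa) = 10^(7.22 − 7.55) = 0.4677; fraction as HOCl = 1/(1 + 0.4677) = 0.6813.
(a) Free chlorine required for 2.83 ppm HOCl: 2.83 / 0.6813 = 4.154 ppm.
(a) FC to add: 4.154 − 0.6 = 3.554 mg/L as Cl₂.
(a) Cl₂ equivalent: 3.554 mg/L × 1,048,445 L = 3726 g.
(a) Product at 71.4% available Cl: 3726 / 0.714 = 5218 g.

(b) [OCl⁻]/[HOCl] = 10^(pH − pKa) = 10^(7.68 − 7.56) = 10^0.12 = 1.318.
(b) Fraction as HOCl = 1 / (1 + 1.318) = 0.4314.
(b) HOCl = 0.4314 × 6.61 ppm = 2.851 ppm.

(a) 5.22 kg; (b) 2.85 ppm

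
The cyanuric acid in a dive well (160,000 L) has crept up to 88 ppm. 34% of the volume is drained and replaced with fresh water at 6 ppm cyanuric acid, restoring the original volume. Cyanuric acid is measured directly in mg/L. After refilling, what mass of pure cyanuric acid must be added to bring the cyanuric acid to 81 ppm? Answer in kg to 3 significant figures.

After draining 34% and refilling: 88 × 0.66 + 6 × 0.34 = 60.12 ppm.
Deficit to target: 81 − 60.12 = 20.88 mg/L.
Mass: 20.88 mg/L × 160,000 L = 3341 g cyanuric acid.

3.34 kg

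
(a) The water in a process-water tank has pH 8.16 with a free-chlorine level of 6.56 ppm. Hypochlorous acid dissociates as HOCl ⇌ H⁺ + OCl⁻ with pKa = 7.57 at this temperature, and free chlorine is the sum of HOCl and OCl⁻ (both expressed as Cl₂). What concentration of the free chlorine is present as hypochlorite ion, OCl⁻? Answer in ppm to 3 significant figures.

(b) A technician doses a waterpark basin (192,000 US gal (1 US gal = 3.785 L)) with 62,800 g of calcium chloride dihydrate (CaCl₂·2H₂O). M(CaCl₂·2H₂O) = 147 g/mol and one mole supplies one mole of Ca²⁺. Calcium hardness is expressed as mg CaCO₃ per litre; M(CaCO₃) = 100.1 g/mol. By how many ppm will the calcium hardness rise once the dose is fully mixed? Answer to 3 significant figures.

(a) 5.22 ppm; (b) 58.8 ppm

(a) [OCl⁻]/[HOCl] = 10^(pH − pKa) = 10^(8.16 − 7.57) = 10^0.59 = 3.89.
(a) Fraction as HOCl = 1 / (1 + 3.89) = 0.2045.
(a) OCl⁻ = (1 − 0.2045) × 6.56 ppm = 5.219 ppm.

(b) Volume: 192,000 US gal × 3.785 L/gal = 726,720 L.
(b) Moles of Ca²⁺: 62,800 g ÷ 147 g/mol = 427.2 mol.
(b) As CaCO₃: 427.2 mol × 100.1 g/mol = 42,760 g.
(b) Rise: 42,760 g / 726,720 L × 1000 = 58.84 mg/L.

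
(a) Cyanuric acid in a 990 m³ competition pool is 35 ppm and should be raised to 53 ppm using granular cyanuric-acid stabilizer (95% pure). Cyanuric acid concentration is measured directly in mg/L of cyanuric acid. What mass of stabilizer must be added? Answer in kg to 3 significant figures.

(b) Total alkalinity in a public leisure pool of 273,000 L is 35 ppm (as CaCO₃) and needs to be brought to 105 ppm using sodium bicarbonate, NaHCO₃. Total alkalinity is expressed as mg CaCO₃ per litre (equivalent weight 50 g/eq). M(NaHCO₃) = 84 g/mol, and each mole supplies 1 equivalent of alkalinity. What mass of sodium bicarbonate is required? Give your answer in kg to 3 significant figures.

(a) Volume: 990 m³ = 990,000 L.
(a) CYA to add: (53 − 35) = 18 mg/L × 990,000 L = 17,820 g cyanuric acid.
(a) At 95% purity: 17,820 / 0.95 = 18,760 g product.

(b) Alkalinity to add: (105 − 35) = 70 mg/L as CaCO₃ × 273,000 L = 19,110 g as CaCO₃.
(b) Equivalents: 19,110 g ÷ 50 g/eq = 382.2 eq.
(b) NaHCO₃ supplies 1 eq per mole → 382.2 mol.
(b) Mass: 382.2 mol × 84 g/mol = 32,100 g.

(a) 18.8 kg; (b) 32.1 kg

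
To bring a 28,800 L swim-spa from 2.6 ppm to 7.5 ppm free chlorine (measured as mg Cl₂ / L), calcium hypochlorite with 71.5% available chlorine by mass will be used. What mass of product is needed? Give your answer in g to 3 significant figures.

Chlorine deficit: 7.5 − 2.6 = 4.9 ppm = 4.9 mg/L as Cl₂.
Cl₂ equivalent needed: 4.9 mg/L × 28,800 L = 141,100 mg = 141.1 g.
Product at 71.5% available chlorine: 141.1 / 0.715 = 197.4 g.

197 g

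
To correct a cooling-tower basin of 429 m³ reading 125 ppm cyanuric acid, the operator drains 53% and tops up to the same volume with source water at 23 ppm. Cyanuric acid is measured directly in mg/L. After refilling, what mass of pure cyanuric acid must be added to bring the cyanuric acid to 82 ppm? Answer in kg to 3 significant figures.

4.74 kg

Volume: 429 m³ = 429,000 L.
After draining 53% and refilling: 125 × 0.47 + 23 × 0.53 = 70.94 ppm.
Deficit to target: 82 − 70.94 = 11.06 mg/L.
Mass: 11.06 mg/L × 429,000 L = 4745 g cyanuric acid.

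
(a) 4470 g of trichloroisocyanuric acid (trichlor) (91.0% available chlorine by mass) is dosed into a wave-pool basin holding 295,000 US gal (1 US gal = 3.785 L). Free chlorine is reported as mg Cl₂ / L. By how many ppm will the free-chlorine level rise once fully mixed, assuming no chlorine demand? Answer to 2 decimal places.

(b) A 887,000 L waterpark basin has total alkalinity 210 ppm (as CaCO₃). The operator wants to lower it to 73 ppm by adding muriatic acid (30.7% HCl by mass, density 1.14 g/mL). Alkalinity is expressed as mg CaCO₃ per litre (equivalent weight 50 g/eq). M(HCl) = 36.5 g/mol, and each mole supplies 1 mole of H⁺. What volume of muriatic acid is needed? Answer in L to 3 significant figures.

(a) Volume: 295,000 US gal × 3.785 L/gal = 1,116,575 L.
(a) Available chlorine delivered: 4470 g × 0.91 = 4068 g as Cl₂.
(a) Concentration rise: 4068 g / 1,116,575 L = 3.643 mg/L = 3.64 ppm.

(b) Alkalinity to neutralize: (210 − 73) = 137 mg/L as CaCO₃ × 887,000 L = 121,500 g as CaCO₃.
(b) Equivalents of H⁺ required: 121,500 ÷ 50 g/eq = 2430 eq = 2430 mol HCl.
(b) Mass of HCl: 2430 × 36.5 = 88,710 g.
(b) Mass of 30.7% solution: 88,710 / 0.307 = 289,000 g.
(b) Volume: 289,000 g ÷ 1.14 g/mL = 253,500 mL.

(a) 3.64 ppm; (b) 253 L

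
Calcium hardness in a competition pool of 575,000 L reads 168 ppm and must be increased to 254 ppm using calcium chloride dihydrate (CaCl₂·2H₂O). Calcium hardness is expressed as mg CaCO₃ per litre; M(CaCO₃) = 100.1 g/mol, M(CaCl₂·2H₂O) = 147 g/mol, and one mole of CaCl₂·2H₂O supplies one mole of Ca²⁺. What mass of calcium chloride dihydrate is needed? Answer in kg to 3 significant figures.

Hardness to add: (254 − 168) = 86 mg/L as CaCO₃ × 575,000 L = 49,450 g as CaCO₃.
Moles of Ca²⁺ (1 mol Ca²⁺ ≡ 1 mol CaCO₃): 49,450 / 100.1 g/mol = 494 mol.
Mass of CaCl₂·2H₂O: 494 × 147 = 72,620 g.

72.6 kg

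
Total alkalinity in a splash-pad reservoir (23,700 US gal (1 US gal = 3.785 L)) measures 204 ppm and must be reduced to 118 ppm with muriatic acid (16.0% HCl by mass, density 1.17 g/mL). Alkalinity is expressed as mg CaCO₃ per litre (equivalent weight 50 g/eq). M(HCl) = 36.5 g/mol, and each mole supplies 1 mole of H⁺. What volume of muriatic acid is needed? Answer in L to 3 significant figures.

Volume: 23,700 US gal × 3.785 L/gal = 89,704 L.
Alkalinity to neutralize: (204 − 118) = 86 mg/L as CaCO₃ × 89,704 L = 7715 g as CaCO₃.
Equivalents of H⁺ required: 7715 ÷ 50 g/eq = 154.3 eq = 154.3 mol HCl.
Mass of HCl: 154.3 × 36.5 = 5632 g.
Mass of 16.0% solution: 5632 / 0.16 = 35,200 g.
Volume: 35,200 g ÷ 1.17 g/mL = 30,080 mL.

30.1 L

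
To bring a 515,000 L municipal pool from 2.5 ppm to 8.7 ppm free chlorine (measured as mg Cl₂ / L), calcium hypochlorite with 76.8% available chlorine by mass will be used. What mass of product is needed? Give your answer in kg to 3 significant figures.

Chlorine deficit: 8.7 − 2.5 = 6.2 ppm = 6.2 mg/L as Cl₂.
Cl₂ equivalent needed: 6.2 mg/L × 515,000 L = 3,193,000 mg = 3193 g.
Product at 76.8% available chlorine: 3193 / 0.768 = 4158 g.

4.16 kg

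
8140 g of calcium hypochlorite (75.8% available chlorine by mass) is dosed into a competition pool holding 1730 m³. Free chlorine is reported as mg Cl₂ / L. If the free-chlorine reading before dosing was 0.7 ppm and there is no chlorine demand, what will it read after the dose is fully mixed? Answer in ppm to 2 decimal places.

4.27 ppm

Volume: 1730 m³ = 1,730,000 L.
Available chlorine delivered: 8140 g × 0.758 = 6170 g as Cl₂.
Concentration rise: 6170 g / 1,730,000 L = 3.567 mg/L = 3.57 ppm.
Final FC: 0.7 + 3.57 = 4.27 ppm.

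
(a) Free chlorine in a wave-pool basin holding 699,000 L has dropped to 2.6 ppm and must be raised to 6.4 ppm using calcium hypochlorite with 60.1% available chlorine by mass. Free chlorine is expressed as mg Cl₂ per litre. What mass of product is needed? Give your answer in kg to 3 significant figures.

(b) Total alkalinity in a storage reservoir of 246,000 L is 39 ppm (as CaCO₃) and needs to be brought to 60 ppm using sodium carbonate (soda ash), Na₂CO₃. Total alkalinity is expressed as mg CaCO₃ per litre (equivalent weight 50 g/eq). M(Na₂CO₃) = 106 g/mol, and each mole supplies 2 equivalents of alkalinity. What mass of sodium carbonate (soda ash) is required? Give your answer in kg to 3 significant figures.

(a) 4.42 kg; (b) 5.48 kg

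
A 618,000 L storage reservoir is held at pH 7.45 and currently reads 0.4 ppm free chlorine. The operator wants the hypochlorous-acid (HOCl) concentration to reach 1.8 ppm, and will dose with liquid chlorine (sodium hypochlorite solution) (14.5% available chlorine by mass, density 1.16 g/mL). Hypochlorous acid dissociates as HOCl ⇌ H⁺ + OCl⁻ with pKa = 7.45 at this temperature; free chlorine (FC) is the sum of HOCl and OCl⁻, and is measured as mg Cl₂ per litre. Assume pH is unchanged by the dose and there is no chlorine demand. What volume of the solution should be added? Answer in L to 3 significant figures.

[OCl⁻]/[HOCl] = 10^(pH − pKa) = 10^(7.45 − 7.45) = 1; fraction as HOCl = 1/(1 + 1) = 0.5.
Free chlorine required for 1.8 ppm HOCl: 1.8 / 0.5 = 3.6 ppm.
FC to add: 3.6 − 0.4 = 3.2 mg/L as Cl₂.
Cl₂ equivalent: 3.2 mg/L × 618,000 L = 1978 g.
Product at 14.5% available Cl: 1978 / 0.145 = 13,640 g.
Volume: 13,640 g ÷ 1.16 g/mL = 11,760 mL.

11.8 L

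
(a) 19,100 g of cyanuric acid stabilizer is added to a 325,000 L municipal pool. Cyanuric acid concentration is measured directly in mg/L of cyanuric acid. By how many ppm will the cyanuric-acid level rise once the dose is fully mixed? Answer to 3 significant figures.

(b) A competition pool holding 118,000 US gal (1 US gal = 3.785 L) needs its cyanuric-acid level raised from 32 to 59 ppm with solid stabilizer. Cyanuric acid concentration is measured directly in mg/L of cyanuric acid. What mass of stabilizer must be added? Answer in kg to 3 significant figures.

(a) Rise: 19,100 g / 325,000 L × 1000 = 58.77 mg/L.

(b) Volume: 118,000 US gal × 3.785 L/gal = 446,630 L.
(b) CYA to add: (59 − 32) = 27 mg/L × 446,630 L = 12,060 g cyanuric acid.

(a) 58.8 ppm; (b) 12.1 kg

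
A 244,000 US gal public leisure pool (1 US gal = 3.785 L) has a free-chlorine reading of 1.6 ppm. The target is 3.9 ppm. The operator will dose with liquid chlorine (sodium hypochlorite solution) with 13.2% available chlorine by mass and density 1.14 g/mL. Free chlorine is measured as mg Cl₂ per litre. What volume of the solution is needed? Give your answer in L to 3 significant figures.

Volume: 244,000 US gal × 3.785 L/gal = 923,540 L.
Chlorine deficit: 3.9 − 1.6 = 2.3 ppm = 2.3 mg/L as Cl₂.
Cl₂ equivalent needed: 2.3 mg/L × 923,540 L = 2,124,000 mg = 2124 g.
Product at 13.2% available chlorine: 2124 / 0.132 = 16,090 g.
Volume at density 1.14 g/mL: 16,090 g ÷ 1.14 g/mL = 14,120 mL.

14.1 L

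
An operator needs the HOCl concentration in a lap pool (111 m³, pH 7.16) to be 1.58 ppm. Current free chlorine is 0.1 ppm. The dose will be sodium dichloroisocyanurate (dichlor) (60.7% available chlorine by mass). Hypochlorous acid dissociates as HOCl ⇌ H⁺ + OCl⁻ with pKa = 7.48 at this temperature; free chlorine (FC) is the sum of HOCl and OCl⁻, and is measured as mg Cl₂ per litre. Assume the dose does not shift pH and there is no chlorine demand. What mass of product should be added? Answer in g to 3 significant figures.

409 g

Volume: 111 m³ = 111,000 L.
[OCl⁻]/[HOCl] = 10^(pH − pKa) = 10^(7.16 − 7.48) = 0.4786; fraction as HOCl = 1/(1 + 0.4786) = 0.6763.
Free chlorine required for 1.58 ppm HOCl: 1.58 / 0.6763 = 2.336 ppm.
FC to add: 2.336 − 0.1 = 2.236 mg/L as Cl₂.
Cl₂ equivalent: 2.236 mg/L × 111,000 L = 248.2 g.
Product at 60.7% available Cl: 248.2 / 0.607 = 408.9 g.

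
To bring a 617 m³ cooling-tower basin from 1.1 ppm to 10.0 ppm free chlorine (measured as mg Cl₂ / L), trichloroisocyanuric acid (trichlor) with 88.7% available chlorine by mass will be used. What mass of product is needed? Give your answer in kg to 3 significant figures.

6.19 kg

Volume: 617 m³ = 617,000 L.
Chlorine deficit: 10.0 − 1.1 = 8.9 ppm = 8.9 mg/L as Cl₂.
Cl₂ equivalent needed: 8.9 mg/L × 617,000 L = 5,491,000 mg = 5491 g.
Product at 88.7% available chlorine: 5491 / 0.887 = 6191 g.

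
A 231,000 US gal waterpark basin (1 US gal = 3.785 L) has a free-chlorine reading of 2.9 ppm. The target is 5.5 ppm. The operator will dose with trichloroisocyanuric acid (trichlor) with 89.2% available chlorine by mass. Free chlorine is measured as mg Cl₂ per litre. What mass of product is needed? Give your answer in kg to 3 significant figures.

Volume: 231,000 US gal × 3.785 L/gal = 874,335 L.
Chlorine deficit: 5.5 − 2.9 = 2.6 ppm = 2.6 mg/L as Cl₂.
Cl₂ equivalent needed: 2.6 mg/L × 874,335 L = 2,273,000 mg = 2273 g.
Product at 89.2% available chlorine: 2273 / 0.892 = 2549 g.

2.55 kg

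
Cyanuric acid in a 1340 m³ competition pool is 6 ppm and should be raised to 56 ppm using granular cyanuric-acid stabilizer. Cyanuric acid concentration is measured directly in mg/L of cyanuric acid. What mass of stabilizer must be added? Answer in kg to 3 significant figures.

67.0 kg

Volume: 1340 m³ = 1,340,000 L.
CYA to add: (56 − 6) = 50 mg/L × 1,340,000 L = 67,000 g cyanuric acid.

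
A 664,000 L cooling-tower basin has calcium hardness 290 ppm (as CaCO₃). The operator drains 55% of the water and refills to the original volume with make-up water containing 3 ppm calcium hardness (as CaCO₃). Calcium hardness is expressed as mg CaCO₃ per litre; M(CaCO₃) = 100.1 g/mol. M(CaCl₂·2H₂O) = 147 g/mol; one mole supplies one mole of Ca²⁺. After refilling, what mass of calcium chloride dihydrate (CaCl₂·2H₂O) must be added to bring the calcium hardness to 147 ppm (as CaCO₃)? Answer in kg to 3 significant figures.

14.5 kg

After draining 55% and refilling: 290 × 0.45 + 3 × 0.55 = 132.15 ppm.
Deficit to target: 147 − 132.15 = 14.85 mg/L.
As CaCO₃: 14.85 mg/L × 664,000 L = 9860 g; ÷ 100.1 = 98.51 mol Ca²⁺.
Mass: 98.51 × 147 = 14,480 g.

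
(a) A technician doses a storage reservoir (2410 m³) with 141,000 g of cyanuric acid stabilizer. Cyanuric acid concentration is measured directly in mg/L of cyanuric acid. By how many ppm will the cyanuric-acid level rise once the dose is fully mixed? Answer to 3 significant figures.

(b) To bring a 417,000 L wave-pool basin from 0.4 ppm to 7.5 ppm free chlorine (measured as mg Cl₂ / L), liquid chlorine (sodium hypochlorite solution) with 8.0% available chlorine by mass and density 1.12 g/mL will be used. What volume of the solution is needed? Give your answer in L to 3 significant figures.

(a) 58.5 ppm; (b) 33.0 L

(a) Volume: 2410 m³ = 2,410,000 L.
(a) Rise: 141,000 g / 2,410,000 L × 1000 = 58.51 mg/L.

(b) Chlorine deficit: 7.5 − 0.4 = 7.1 ppm = 7.1 mg/L as Cl₂.
(b) Cl₂ equivalent needed: 7.1 mg/L × 417,000 L = 2,961,000 mg = 2961 g.
(b) Product at 8.0% available chlorine: 2961 / 0.08 = 37,010 g.
(b) Volume at density 1.12 g/mL: 37,010 g ÷ 1.12 g/mL = 33,040 mL.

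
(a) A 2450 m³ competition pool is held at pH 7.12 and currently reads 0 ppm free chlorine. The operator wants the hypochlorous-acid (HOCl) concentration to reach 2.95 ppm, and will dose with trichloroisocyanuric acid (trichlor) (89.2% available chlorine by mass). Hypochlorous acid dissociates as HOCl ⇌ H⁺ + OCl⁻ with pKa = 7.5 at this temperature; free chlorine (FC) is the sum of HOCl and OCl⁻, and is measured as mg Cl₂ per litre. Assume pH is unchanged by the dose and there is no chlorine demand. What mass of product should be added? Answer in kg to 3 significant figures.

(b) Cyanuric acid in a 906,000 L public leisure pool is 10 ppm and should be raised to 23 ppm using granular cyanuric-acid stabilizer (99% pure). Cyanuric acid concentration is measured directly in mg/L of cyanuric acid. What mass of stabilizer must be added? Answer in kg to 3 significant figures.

(a) 11.5 kg; (b) 11.9 kg

(a) Volume: 2450 m³ = 2,450,000 L.
(a) [OCl⁻]/[HOCl] = 10^(pH − pKa) = 10^(7.12 − 7.5) = 0.4169; fraction as HOCl = 1/(1 + 0.4169) = 0.7058.
(a) Free chlorine required for 2.95 ppm HOCl: 2.95 / 0.7058 = 4.18 ppm.
(a) FC to add: 4.18 − 0 = 4.18 mg/L as Cl₂.
(a) Cl₂ equivalent: 4.18 mg/L × 2,450,000 L = 10,240 g.
(a) Product at 89.2% available Cl: 10,240 / 0.892 = 11,480 g.

(b) CYA to add: (23 − 10) = 13 mg/L × 906,000 L = 11,780 g cyanuric acid.
(b) At 99% purity: 11,780 / 0.99 = 11,900 g product.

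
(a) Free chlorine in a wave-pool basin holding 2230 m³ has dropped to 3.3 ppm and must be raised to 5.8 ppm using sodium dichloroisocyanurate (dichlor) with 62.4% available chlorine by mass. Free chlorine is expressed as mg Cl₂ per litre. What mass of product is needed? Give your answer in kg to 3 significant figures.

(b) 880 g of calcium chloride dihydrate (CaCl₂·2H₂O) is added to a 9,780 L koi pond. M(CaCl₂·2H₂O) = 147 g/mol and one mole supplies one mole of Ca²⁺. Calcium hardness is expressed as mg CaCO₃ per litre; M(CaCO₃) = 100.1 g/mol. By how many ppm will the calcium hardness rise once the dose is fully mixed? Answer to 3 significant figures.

(a) Volume: 2230 m³ = 2,230,000 L.
(a) Chlorine deficit: 5.8 − 3.3 = 2.5 ppm = 2.5 mg/L as Cl₂.
(a) Cl₂ equivalent needed: 2.5 mg/L × 2,230,000 L = 5,575,000 mg = 5575 g.
(a) Product at 62.4% available chlorine: 5575 / 0.624 = 8934 g.

(b) Moles of Ca²⁺: 880 g ÷ 147 g/mol = 5.986 mol.
(b) As CaCO₃: 5.986 mol × 100.1 g/mol = 599.2 g.
(b) Rise: 599.2 g / 9,780 L × 1000 = 61.27 mg/L.

(a) 8.93 kg; (b) 61.3 ppm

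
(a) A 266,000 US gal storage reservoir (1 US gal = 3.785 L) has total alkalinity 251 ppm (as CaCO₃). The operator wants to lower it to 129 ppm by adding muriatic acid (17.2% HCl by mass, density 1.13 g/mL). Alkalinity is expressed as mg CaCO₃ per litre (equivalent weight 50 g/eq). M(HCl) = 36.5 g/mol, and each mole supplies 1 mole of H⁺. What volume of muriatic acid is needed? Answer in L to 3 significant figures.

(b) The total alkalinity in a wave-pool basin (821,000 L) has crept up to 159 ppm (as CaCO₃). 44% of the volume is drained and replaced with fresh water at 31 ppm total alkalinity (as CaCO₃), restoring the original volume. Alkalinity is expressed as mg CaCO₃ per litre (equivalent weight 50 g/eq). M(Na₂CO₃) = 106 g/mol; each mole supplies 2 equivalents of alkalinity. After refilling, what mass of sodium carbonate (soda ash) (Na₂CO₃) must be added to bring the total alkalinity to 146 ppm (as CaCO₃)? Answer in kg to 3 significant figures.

(a) Volume: 266,000 US gal × 3.785 L/gal = 1,006,810 L.
(a) Alkalinity to neutralize: (251 − 129) = 122 mg/L as CaCO₃ × 1,006,810 L = 122,800 g as CaCO₃.
(a) Equivalents of H⁺ required: 122,800 ÷ 50 g/eq = 2457 eq = 2457 mol HCl.
(a) Mass of HCl: 2457 × 36.5 = 89,670 g.
(a) Mass of 17.2% solution: 89,670 / 0.172 = 521,300 g.
(a) Volume: 521,300 g ÷ 1.13 g/mL = 461,300 mL.

(b) After draining 44% and refilling: 159 × 0.56 + 31 × 0.44 = 102.68 ppm.
(b) Deficit to target: 146 − 102.68 = 43.32 mg/L.
(b) As CaCO₃: 43.32 mg/L × 821,000 L = 35,570 g; ÷ 50 g/eq ÷ 2 = 355.7 mol Na₂CO₃.
(b) Mass: 355.7 × 106 = 37,700 g.

(a) 461 L; (b) 37.7 kg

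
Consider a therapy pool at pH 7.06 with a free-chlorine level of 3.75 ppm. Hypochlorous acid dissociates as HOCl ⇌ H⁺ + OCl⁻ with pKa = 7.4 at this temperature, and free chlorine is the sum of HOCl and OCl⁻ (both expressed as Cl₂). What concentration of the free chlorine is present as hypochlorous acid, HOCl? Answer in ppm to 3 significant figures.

[OCl⁻]/[HOCl] = 10^(pH − pKa) = 10^(7.06 − 7.4) = 10^-0.34 = 0.4571.
Fraction as HOCl = 1 / (1 + 0.4571) = 0.6863.
HOCl = 0.6863 × 3.75 ppm = 2.574 ppm.

2.57 ppm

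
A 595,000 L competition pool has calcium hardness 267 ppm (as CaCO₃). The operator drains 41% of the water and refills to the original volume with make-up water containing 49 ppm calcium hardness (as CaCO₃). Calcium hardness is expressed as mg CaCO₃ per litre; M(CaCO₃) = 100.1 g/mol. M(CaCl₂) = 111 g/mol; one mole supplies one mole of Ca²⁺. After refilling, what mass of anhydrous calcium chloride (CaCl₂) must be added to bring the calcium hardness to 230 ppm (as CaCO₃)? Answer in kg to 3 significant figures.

34.6 kg

After draining 41% and refilling: 267 × 0.59 + 49 × 0.41 = 177.62 ppm.
Deficit to target: 230 − 177.62 = 52.38 mg/L.
As CaCO₃: 52.38 mg/L × 595,000 L = 31,170 g; ÷ 100.1 = 311.3 mol Ca²⁺.
Mass: 311.3 × 111 = 34,560 g.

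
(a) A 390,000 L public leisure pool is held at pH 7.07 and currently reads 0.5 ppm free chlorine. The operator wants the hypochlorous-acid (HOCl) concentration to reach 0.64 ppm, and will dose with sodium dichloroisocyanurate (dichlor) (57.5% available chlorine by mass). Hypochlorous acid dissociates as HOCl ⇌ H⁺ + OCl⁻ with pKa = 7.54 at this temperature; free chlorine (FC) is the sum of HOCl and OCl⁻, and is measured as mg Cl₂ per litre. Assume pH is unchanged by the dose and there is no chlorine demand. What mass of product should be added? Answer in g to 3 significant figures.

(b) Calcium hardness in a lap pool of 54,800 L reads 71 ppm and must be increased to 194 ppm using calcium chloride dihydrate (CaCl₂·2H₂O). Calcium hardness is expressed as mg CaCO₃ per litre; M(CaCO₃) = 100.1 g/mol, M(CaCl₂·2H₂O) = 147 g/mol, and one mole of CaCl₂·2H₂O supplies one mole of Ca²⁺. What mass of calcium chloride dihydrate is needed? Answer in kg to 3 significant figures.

(a) 242 g; (b) 9.90 kg

(a) [OCl⁻]/[HOCl] = 10^(pH − pKa) = 10^(7.07 − 7.54) = 0.3388; fraction as HOCl = 1/(1 + 0.3388) = 0.7469.
(a) Free chlorine required for 0.64 ppm HOCl: 0.64 / 0.7469 = 0.8569 ppm.
(a) FC to add: 0.8569 − 0.5 = 0.3569 mg/L as Cl₂.
(a) Cl₂ equivalent: 0.3569 mg/L × 390,000 L = 139.2 g.
(a) Product at 57.5% available Cl: 139.2 / 0.575 = 242 g.

(b) Hardness to add: (194 − 71) = 123 mg/L as CaCO₃ × 54,800 L = 6740 g as CaCO₃.
(b) Moles of Ca²⁺ (1 mol Ca²⁺ ≡ 1 mol CaCO₃): 6740 / 100.1 g/mol = 67.34 mol.
(b) Mass of CaCl₂·2H₂O: 67.34 × 147 = 9898 g.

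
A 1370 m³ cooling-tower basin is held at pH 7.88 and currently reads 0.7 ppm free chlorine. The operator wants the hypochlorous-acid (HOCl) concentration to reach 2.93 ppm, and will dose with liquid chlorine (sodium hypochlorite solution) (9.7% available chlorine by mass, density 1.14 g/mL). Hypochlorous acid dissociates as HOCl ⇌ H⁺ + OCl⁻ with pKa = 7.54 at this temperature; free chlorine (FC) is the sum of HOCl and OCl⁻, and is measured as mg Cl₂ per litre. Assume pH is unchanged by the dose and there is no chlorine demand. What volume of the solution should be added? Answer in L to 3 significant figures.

107 L

Volume: 1370 m³ = 1,370,000 L.
[OCl⁻]/[HOCl] = 10^(pH − pKa) = 10^(7.88 − 7.54) = 2.188; fraction as HOCl = 1/(1 + 2.188) = 0.3137.
Free chlorine required for 2.93 ppm HOCl: 2.93 / 0.3137 = 9.34 ppm.
FC to add: 9.34 − 0.7 = 8.64 mg/L as Cl₂.
Cl₂ equivalent: 8.64 mg/L × 1,370,000 L = 11,840 g.
Product at 9.7% available Cl: 11,840 / 0.097 = 122,000 g.
Volume: 122,000 g ÷ 1.14 g/mL = 107,000 mL.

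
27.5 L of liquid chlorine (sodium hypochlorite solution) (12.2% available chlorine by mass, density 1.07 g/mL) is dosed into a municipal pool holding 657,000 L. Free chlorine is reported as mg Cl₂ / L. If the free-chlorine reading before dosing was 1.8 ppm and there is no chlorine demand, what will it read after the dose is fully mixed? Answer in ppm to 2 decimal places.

Mass of solution: 27.5 L × 1000 mL/L × 1.07 g/mL = 29,420 g.
Available chlorine delivered: 29,420 g × 0.122 = 3590 g as Cl₂.
Concentration rise: 3590 g / 657,000 L = 5.464 mg/L = 5.46 ppm.
Final FC: 1.8 + 5.46 = 7.26 ppm.

7.26 ppm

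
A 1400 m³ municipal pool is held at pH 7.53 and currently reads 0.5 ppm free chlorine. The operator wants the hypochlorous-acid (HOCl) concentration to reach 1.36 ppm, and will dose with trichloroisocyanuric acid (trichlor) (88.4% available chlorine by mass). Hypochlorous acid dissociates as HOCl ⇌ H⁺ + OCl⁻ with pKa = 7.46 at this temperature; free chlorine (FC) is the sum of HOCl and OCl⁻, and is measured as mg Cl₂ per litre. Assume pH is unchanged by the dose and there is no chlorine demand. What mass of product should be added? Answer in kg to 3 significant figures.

3.89 kg

Volume: 1400 m³ = 1,400,000 L.
[OCl⁻]/[HOCl] = 10^(pH − pKa) = 10^(7.53 − 7.46) = 1.175; fraction as HOCl = 1/(1 + 1.175) = 0.4598.
Free chlorine required for 1.36 ppm HOCl: 1.36 / 0.4598 = 2.958 ppm.
FC to add: 2.958 − 0.5 = 2.458 mg/L as Cl₂.
Cl₂ equivalent: 2.458 mg/L × 1,400,000 L = 3441 g.
Product at 88.4% available Cl: 3441 / 0.884 = 3893 g.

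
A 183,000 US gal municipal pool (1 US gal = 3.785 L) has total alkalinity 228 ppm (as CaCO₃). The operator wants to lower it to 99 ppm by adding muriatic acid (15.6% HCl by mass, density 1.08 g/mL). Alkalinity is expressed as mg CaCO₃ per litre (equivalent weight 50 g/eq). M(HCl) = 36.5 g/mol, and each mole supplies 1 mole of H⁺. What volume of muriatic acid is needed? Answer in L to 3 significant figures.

387 L

Volume: 183,000 US gal × 3.785 L/gal = 692,655 L.
Alkalinity to neutralize: (228 − 99) = 129 mg/L as CaCO₃ × 692,655 L = 89,350 g as CaCO₃.
Equivalents of H⁺ required: 89,350 ÷ 50 g/eq = 1787 eq = 1787 mol HCl.
Mass of HCl: 1787 × 36.5 = 65,230 g.
Mass of 15.6% solution: 65,230 / 0.156 = 418,100 g.
Volume: 418,100 g ÷ 1.08 g/mL = 387,200 mL.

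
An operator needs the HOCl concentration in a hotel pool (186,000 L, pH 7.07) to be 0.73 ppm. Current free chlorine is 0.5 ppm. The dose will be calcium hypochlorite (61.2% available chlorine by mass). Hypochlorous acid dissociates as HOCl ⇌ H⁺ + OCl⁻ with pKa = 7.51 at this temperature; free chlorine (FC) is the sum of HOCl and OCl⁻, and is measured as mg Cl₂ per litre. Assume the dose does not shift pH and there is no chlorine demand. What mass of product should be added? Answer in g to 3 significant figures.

[OCl⁻]/[HOCl] = 10^(pH − pKa) = 10^(7.07 − 7.51) = 0.3631; fraction as HOCl = 1/(1 + 0.3631) = 0.7336.
Free chlorine required for 0.73 ppm HOCl: 0.73 / 0.7336 = 0.995 ppm.
FC to add: 0.995 − 0.5 = 0.495 mg/L as Cl₂.
Cl₂ equivalent: 0.495 mg/L × 186,000 L = 92.08 g.
Product at 61.2% available Cl: 92.08 / 0.612 = 150.5 g.

150 g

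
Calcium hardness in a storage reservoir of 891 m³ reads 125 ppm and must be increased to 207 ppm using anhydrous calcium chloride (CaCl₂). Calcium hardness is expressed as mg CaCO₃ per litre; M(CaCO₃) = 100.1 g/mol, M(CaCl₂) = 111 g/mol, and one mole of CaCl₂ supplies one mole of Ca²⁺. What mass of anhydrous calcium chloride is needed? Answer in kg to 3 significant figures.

Volume: 891 m³ = 891,000 L.
Hardness to add: (207 − 125) = 82 mg/L as CaCO₃ × 891,000 L = 73,060 g as CaCO₃.
Moles of Ca²⁺ (1 mol Ca²⁺ ≡ 1 mol CaCO₃): 73,060 / 100.1 g/mol = 729.9 mol.
Mass of CaCl₂: 729.9 × 111 = 81,020 g.

81.0 kg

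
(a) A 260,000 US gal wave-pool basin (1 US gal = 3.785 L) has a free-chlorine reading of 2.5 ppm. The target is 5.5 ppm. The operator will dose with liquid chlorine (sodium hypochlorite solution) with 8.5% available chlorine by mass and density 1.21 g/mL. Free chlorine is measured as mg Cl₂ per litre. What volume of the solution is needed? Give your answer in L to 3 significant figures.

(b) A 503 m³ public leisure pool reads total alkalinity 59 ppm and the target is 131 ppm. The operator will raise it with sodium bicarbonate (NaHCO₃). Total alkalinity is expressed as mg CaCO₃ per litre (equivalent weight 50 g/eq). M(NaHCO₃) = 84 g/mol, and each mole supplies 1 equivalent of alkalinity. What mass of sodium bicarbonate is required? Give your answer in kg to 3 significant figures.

(a) Volume: 260,000 US gal × 3.785 L/gal = 984,100 L.
(a) Chlorine deficit: 5.5 − 2.5 = 3 ppm = 3 mg/L as Cl₂.
(a) Cl₂ equivalent needed: 3 mg/L × 984,100 L = 2,952,000 mg = 2952 g.
(a) Product at 8.5% available chlorine: 2952 / 0.085 = 34,730 g.
(a) Volume at density 1.21 g/mL: 34,730 g ÷ 1.21 g/mL = 28,700 mL.

(b) Volume: 503 m³ = 503,000 L.
(b) Alkalinity to add: (131 − 59) = 72 mg/L as CaCO₃ × 503,000 L = 36,220 g as CaCO₃.
(b) Equivalents: 36,220 g ÷ 50 g/eq = 724.3 eq.
(b) NaHCO₃ supplies 1 eq per mole → 724.3 mol.
(b) Mass: 724.3 mol × 84 g/mol = 60,840 g.

(a) 28.7 L; (b) 60.8 kg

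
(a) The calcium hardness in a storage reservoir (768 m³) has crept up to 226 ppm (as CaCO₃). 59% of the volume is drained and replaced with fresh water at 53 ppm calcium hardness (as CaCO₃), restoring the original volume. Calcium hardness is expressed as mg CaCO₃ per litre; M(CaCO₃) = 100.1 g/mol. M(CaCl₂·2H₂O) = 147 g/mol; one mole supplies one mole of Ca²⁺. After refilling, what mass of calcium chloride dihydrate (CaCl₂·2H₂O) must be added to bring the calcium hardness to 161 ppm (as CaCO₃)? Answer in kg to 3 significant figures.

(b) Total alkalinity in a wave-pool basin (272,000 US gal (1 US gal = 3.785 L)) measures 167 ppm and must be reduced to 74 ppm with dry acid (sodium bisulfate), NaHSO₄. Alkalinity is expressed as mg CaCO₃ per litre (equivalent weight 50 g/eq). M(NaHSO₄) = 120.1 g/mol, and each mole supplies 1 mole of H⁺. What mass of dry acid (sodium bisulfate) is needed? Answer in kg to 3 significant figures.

(a) Volume: 768 m³ = 768,000 L.
(a) After draining 59% and refilling: 226 × 0.41 + 53 × 0.59 = 123.93 ppm.
(a) Deficit to target: 161 − 123.93 = 37.07 mg/L.
(a) As CaCO₃: 37.07 mg/L × 768,000 L = 28,470 g; ÷ 100.1 = 284.4 mol Ca²⁺.
(a) Mass: 284.4 × 147 = 41,810 g.

(b) Volume: 272,000 US gal × 3.785 L/gal = 1,029,520 L.
(b) Alkalinity to neutralize: (167 − 74) = 93 mg/L as CaCO₃ × 1,029,520 L = 95,750 g as CaCO₃.
(b) Equivalents of H⁺ required: 95,750 ÷ 50 g/eq = 1915 eq = 1915 mol NaHSO₄.
(b) Mass of NaHSO₄: 1915 × 120.1 = 230,000 g.

(a) 41.8 kg; (b) 230 kg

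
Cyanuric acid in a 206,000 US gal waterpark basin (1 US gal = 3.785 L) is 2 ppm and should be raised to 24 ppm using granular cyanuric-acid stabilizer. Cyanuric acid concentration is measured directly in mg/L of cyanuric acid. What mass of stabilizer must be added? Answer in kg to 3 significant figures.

Volume: 206,000 US gal × 3.785 L/gal = 779,710 L.
CYA to add: (24 − 2) = 22 mg/L × 779,710 L = 17,150 g cyanuric acid.

17.2 kg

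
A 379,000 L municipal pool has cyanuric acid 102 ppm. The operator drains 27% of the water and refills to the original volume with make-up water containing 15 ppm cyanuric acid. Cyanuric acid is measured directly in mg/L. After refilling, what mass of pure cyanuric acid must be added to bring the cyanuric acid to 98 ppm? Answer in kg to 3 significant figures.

7.39 kg

After draining 27% and refilling: 102 × 0.73 + 15 × 0.27 = 78.51 ppm.
Deficit to target: 98 − 78.51 = 19.49 mg/L.
Mass: 19.49 mg/L × 379,000 L = 7387 g cyanuric acid.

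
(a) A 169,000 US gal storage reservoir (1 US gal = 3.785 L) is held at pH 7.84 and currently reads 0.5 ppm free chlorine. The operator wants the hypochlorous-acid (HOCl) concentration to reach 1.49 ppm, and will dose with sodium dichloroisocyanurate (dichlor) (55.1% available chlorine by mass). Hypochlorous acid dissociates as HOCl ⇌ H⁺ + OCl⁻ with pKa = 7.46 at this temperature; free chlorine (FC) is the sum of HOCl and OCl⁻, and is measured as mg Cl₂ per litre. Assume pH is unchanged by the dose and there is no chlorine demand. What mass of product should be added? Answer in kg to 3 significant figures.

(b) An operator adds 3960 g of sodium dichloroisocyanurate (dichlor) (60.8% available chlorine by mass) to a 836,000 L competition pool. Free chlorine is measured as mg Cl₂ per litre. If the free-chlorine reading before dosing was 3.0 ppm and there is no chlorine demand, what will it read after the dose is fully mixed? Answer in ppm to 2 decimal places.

(a) 5.30 kg; (b) 5.88 ppm

(a) Volume: 169,000 US gal × 3.785 L/gal = 639,665 L.
(a) [OCl⁻]/[HOCl] = 10^(pH − pKa) = 10^(7.84 − 7.46) = 2.399; fraction as HOCl = 1/(1 + 2.399) = 0.2942.
(a) Free chlorine required for 1.49 ppm HOCl: 1.49 / 0.2942 = 5.064 ppm.
(a) FC to add: 5.064 − 0.5 = 4.564 mg/L as Cl₂.
(a) Cl₂ equivalent: 4.564 mg/L × 639,665 L = 2920 g.
(a) Product at 55.1% available Cl: 2920 / 0.551 = 5299 g.

(b) Available chlorine delivered: 3960 g × 0.608 = 2408 g as Cl₂.
(b) Concentration rise: 2408 g / 836,000 L = 2.88 mg/L = 2.88 ppm.
(b) Final FC: 3.0 + 2.88 = 5.88 ppm.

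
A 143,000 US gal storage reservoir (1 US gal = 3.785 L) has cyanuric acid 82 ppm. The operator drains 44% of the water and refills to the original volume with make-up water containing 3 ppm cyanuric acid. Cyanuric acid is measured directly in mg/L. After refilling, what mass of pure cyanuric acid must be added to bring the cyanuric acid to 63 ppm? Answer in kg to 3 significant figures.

8.53 kg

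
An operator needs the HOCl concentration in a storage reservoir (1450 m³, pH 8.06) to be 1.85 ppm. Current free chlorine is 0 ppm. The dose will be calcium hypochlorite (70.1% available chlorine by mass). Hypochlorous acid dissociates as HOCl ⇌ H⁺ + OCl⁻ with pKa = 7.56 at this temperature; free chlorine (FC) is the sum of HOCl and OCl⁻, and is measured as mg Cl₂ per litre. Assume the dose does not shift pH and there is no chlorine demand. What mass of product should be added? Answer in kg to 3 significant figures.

15.9 kg

Volume: 1450 m³ = 1,450,000 L.
[OCl⁻]/[HOCl] = 10^(pH − pKa) = 10^(8.06 − 7.56) = 3.162; fraction as HOCl = 1/(1 + 3.162) = 0.2403.
Free chlorine required for 1.85 ppm HOCl: 1.85 / 0.2403 = 7.7 ppm.
FC to add: 7.7 − 0 = 7.7 mg/L as Cl₂.
Cl₂ equivalent: 7.7 mg/L × 1,450,000 L = 11,170 g.
Product at 70.1% available Cl: 11,170 / 0.701 = 15,930 g.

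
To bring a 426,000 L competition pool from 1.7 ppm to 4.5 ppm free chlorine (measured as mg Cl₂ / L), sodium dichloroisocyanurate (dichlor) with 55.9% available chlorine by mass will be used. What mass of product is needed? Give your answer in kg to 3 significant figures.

Chlorine deficit: 4.5 − 1.7 = 2.8 ppm = 2.8 mg/L as Cl₂.
Cl₂ equivalent needed: 2.8 mg/L × 426,000 L = 1,193,000 mg = 1193 g.
Product at 55.9% available chlorine: 1193 / 0.559 = 2134 g.

2.13 kg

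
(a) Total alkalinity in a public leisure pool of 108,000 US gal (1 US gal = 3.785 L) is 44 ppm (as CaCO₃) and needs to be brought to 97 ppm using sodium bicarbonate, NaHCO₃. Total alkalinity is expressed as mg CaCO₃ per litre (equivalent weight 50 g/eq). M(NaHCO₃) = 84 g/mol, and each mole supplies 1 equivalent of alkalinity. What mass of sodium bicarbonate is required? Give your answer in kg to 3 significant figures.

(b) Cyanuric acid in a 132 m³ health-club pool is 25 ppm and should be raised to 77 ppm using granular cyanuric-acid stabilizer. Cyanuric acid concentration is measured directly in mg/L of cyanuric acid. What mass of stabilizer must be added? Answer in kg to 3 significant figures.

(a) Volume: 108,000 US gal × 3.785 L/gal = 408,780 L.
(a) Alkalinity to add: (97 − 44) = 53 mg/L as CaCO₃ × 408,780 L = 21,670 g as CaCO₃.
(a) Equivalents: 21,670 g ÷ 50 g/eq = 433.3 eq.
(a) NaHCO₃ supplies 1 eq per mole → 433.3 mol.
(a) Mass: 433.3 mol × 84 g/mol = 36,400 g.

(b) Volume: 132 m³ = 132,000 L.
(b) CYA to add: (77 − 25) = 52 mg/L × 132,000 L = 6864 g cyanuric acid.

(a) 36.4 kg; (b) 6.86 kg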